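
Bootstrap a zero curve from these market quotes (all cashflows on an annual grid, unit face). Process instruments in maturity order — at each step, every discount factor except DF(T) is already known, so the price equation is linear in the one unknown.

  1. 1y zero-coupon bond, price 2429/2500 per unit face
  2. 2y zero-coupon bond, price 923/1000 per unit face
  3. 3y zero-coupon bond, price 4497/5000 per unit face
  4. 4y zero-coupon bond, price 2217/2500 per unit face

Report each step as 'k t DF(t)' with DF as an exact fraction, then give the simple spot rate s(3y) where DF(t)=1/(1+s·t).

1 1 2429/2500
2 2 923/1000
3 3 4497/5000
4 4 2217/2500
s(3y) = (1/(4497/5000) − 1)/(3) = 503/13491 ≈ 3.7284%

step 1 [1y] zero: DF = P = 2429/2500 ≈ 0.971600
step 2 [2y] zero: DF = P = 923/1000 ≈ 0.923000
step 3 [3y] zero: DF = P = 4497/5000 ≈ 0.899400
step 4 [4y] zero: DF = P = 2217/2500 ≈ 0.886800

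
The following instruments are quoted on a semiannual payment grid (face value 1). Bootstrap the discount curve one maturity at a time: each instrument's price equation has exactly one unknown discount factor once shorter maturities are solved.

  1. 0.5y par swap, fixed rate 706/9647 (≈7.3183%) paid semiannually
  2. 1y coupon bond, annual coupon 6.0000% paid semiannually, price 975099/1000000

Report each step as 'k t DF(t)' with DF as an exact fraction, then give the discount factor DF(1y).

step 1 [0.5y] swap r/2=353/9647: DF=(1 − 353/9647·(0))/(1+353/9647) = 9647/10000 ≈ 0.964700
step 2 [1y] bond c/2=3/100: DF=(975099/1000000 − 3/100·(0.964700))/(1+3/100) = 4593/5000 ≈ 0.918600

1 1/2 9647/10000
2 1 4593/5000
DF(1y) = 4593/5000 ≈ 0.918600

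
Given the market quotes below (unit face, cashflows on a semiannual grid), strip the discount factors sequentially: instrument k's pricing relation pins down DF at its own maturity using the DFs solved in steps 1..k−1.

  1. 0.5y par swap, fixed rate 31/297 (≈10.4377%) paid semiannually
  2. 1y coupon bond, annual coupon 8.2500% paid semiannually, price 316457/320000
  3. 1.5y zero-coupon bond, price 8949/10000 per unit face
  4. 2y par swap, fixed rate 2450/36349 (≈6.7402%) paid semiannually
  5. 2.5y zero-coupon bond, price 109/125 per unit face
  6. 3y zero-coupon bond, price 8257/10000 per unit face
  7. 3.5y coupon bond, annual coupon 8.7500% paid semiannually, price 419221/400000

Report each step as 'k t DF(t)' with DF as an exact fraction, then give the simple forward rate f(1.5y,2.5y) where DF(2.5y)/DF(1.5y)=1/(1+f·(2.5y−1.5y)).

step 1 [0.5y] swap r/2=31/594: DF=(1 − 31/594·(0))/(1+31/594) = 594/625 ≈ 0.950400
step 2 [1y] bond c/2=33/800: DF=(316457/320000 − 33/800·(0.950400))/(1+33/800) = 9121/10000 ≈ 0.912100
step 3 [1.5y] zero: DF = P = 8949/10000 ≈ 0.894900
step 4 [2y] swap r/2=1225/36349: DF=(1 − 1225/36349·(0.950400+0.912100+0.894900))/(1+1225/36349) = 351/400 ≈ 0.877500
step 5 [2.5y] zero: DF = P = 109/125 ≈ 0.872000
step 6 [3y] zero: DF = P = 8257/10000 ≈ 0.825700
step 7 [3.5y] bond c/2=7/160: DF=(419221/400000 − 7/160·(0.950400+0.912100+0.894900+0.877500+0.872000+0.825700))/(1+7/160) = 3903/5000 ≈ 0.780600

1 1/2 594/625
2 1 9121/10000
3 3/2 8949/10000
4 2 351/400
5 5/2 109/125
6 3 8257/10000
7 7/2 3903/5000
f(1.5y,2.5y) = ((8949/10000)/(109/125) − 1)/(1) = 229/8720 ≈ 2.6261%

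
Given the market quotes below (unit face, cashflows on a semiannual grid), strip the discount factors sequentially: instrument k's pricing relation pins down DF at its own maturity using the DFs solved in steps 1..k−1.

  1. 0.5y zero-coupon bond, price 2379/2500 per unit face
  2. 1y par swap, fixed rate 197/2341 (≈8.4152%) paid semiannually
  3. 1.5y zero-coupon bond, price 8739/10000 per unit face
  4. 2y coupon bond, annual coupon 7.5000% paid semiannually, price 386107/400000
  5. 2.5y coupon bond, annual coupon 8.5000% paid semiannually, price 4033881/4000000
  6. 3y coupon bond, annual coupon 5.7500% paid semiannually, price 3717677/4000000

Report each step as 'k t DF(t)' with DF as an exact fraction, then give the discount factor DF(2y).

1 1/2 2379/2500
2 1 2303/2500
3 3/2 8739/10000
4 2 8311/10000
5 5/2 1643/2000
6 3 1561/2000
DF(2y) = 8311/10000 ≈ 0.831100

step 1 [0.5y] zero: DF = P = 2379/2500 ≈ 0.951600
step 2 [1y] swap r/2=197/4682: DF=(1 − 197/4682·(0.951600))/(1+197/4682) = 2303/2500 ≈ 0.921200
step 3 [1.5y] zero: DF = P = 8739/10000 ≈ 0.873900
step 4 [2y] bond c/2=3/80: DF=(386107/400000 − 3/80·(0.951600+0.921200+0.873900))/(1+3/80) = 8311/10000 ≈ 0.831100
step 5 [2.5y] bond c/2=17/400: DF=(4033881/4000000 − 17/400·(0.951600+0.921200+0.873900+0.831100))/(1+17/400) = 1643/2000 ≈ 0.821500
step 6 [3y] bond c/2=23/800: DF=(3717677/4000000 − 23/800·(0.951600+0.921200+0.873900+0.831100+0.821500))/(1+23/800) = 1561/2000 ≈ 0.780500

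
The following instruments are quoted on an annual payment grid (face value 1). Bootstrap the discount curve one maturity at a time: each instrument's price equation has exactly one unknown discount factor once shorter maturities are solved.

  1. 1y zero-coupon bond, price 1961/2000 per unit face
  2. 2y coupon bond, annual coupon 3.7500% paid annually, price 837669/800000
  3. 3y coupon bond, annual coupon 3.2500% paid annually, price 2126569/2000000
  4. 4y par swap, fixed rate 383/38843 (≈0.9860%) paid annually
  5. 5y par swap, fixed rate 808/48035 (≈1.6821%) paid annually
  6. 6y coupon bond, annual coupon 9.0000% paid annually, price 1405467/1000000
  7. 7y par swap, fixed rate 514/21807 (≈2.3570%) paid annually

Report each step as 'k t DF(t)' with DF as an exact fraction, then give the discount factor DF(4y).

1 1 1961/2000
2 2 4869/5000
3 3 9683/10000
4 4 9617/10000
5 5 1149/1250
6 6 558/625
7 7 4229/5000
DF(4y) = 9617/10000 ≈ 0.961700

step 1 [1y] zero: DF = P = 1961/2000 ≈ 0.980500
step 2 [2y] bond c/1=3/80: DF=(837669/800000 − 3/80·(0.980500))/(1+3/80) = 4869/5000 ≈ 0.973800
step 3 [3y] bond c/1=13/400: DF=(2126569/2000000 − 13/400·(0.980500+0.973800))/(1+13/400) = 9683/10000 ≈ 0.968300
step 4 [4y] swap r/1=383/38843: DF=(1 − 383/38843·(0.980500+0.973800+0.968300))/(1+383/38843) = 9617/10000 ≈ 0.961700
step 5 [5y] swap r/1=808/48035: DF=(1 − 808/48035·(0.980500+0.973800+0.968300+0.961700))/(1+808/48035) = 1149/1250 ≈ 0.919200
step 6 [6y] bond c/1=9/100: DF=(1405467/1000000 − 9/100·(0.980500+0.973800+0.968300+0.961700+0.919200))/(1+9/100) = 558/625 ≈ 0.892800
step 7 [7y] swap r/1=514/21807: DF=(1 − 514/21807·(0.980500+0.973800+0.968300+0.961700+0.919200+0.892800))/(1+514/21807) = 4229/5000 ≈ 0.845800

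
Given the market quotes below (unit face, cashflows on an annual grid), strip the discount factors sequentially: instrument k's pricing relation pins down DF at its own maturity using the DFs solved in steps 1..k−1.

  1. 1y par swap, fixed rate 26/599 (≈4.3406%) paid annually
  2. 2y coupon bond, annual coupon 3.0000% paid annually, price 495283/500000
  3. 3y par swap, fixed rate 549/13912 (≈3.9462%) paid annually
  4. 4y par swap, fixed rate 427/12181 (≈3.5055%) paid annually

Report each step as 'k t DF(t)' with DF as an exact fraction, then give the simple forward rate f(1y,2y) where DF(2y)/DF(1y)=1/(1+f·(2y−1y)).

1 1 599/625
2 2 4669/5000
3 3 4451/5000
4 4 8719/10000
f(1y,2y) = ((599/625)/(4669/5000) − 1)/(1) = 123/4669 ≈ 2.6344%

step 1 [1y] swap r/1=26/599: DF=(1 − 26/599·(0))/(1+26/599) = 599/625 ≈ 0.958400
step 2 [2y] bond c/1=3/100: DF=(495283/500000 − 3/100·(0.958400))/(1+3/100) = 4669/5000 ≈ 0.933800
step 3 [3y] swap r/1=549/13912: DF=(1 − 549/13912·(0.958400+0.933800))/(1+549/13912) = 4451/5000 ≈ 0.890200
step 4 [4y] swap r/1=427/12181: DF=(1 − 427/12181·(0.958400+0.933800+0.890200))/(1+427/12181) = 8719/10000 ≈ 0.871900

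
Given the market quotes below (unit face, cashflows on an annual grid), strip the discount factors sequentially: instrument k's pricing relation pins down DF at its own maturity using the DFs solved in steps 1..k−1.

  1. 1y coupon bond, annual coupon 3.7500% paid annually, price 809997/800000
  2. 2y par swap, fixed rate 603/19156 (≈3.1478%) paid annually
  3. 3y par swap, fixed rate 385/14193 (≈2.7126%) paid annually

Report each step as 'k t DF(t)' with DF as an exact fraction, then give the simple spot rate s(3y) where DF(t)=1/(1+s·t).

1 1 9759/10000
2 2 9397/10000
3 3 923/1000
s(3y) = (1/(923/1000) − 1)/(3) = 77/2769 ≈ 2.7808%

step 1 [1y] bond c/1=3/80: DF=(809997/800000 − 3/80·(0))/(1+3/80) = 9759/10000 ≈ 0.975900
step 2 [2y] swap r/1=603/19156: DF=(1 − 603/19156·(0.975900))/(1+603/19156) = 9397/10000 ≈ 0.939700
step 3 [3y] swap r/1=385/14193: DF=(1 − 385/14193·(0.975900+0.939700))/(1+385/14193) = 923/1000 ≈ 0.923000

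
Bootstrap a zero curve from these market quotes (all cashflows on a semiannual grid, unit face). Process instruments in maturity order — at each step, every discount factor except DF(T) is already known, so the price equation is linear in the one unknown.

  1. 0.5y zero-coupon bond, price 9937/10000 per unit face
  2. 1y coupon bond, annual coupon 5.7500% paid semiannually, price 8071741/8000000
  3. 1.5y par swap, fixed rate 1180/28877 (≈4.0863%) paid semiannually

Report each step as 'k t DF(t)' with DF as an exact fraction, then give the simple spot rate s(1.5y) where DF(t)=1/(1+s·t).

1 1/2 9937/10000
2 1 953/1000
3 3/2 941/1000
s(1.5y) = (1/(941/1000) − 1)/(3/2) = 118/2823 ≈ 4.1800%

step 1 [0.5y] zero: DF = P = 9937/10000 ≈ 0.993700
step 2 [1y] bond c/2=23/800: DF=(8071741/8000000 − 23/800·(0.993700))/(1+23/800) = 953/1000 ≈ 0.953000
step 3 [1.5y] swap r/2=590/28877: DF=(1 − 590/28877·(0.993700+0.953000))/(1+590/28877) = 941/1000 ≈ 0.941000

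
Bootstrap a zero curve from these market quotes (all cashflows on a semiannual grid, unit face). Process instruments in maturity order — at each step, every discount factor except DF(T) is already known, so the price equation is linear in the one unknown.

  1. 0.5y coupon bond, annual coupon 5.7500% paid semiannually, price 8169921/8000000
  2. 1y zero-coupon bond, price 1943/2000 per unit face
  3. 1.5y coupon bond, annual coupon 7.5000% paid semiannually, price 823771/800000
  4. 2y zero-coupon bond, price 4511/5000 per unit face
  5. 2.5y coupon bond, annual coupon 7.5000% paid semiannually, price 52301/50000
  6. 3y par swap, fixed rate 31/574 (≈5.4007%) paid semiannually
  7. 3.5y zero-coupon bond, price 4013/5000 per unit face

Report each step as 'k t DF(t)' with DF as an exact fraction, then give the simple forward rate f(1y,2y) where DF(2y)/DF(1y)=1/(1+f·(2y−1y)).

step 1 [0.5y] bond c/2=23/800: DF=(8169921/8000000 − 23/800·(0))/(1+23/800) = 9927/10000 ≈ 0.992700
step 2 [1y] zero: DF = P = 1943/2000 ≈ 0.971500
step 3 [1.5y] bond c/2=3/80: DF=(823771/800000 − 3/80·(0.992700+0.971500))/(1+3/80) = 1843/2000 ≈ 0.921500
step 4 [2y] zero: DF = P = 4511/5000 ≈ 0.902200
step 5 [2.5y] bond c/2=3/80: DF=(52301/50000 − 3/80·(0.992700+0.971500+0.921500+0.902200))/(1+3/80) = 8713/10000 ≈ 0.871300
step 6 [3y] swap r/2=31/1148: DF=(1 − 31/1148·(0.992700+0.971500+0.921500+0.902200+0.871300))/(1+31/1148) = 532/625 ≈ 0.851200
step 7 [3.5y] zero: DF = P = 4013/5000 ≈ 0.802600

1 1/2 9927/10000
2 1 1943/2000
3 3/2 1843/2000
4 2 4511/5000
5 5/2 8713/10000
6 3 532/625
7 7/2 4013/5000
f(1y,2y) = ((1943/2000)/(4511/5000) − 1)/(1) = 693/9022 ≈ 7.6812%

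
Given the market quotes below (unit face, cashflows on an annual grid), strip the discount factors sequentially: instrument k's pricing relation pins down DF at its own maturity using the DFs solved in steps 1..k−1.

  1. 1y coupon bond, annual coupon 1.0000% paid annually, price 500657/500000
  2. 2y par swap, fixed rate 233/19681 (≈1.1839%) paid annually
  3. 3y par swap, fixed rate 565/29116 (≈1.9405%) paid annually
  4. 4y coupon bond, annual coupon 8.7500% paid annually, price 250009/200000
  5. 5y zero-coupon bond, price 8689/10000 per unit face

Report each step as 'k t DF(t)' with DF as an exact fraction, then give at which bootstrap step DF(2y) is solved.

1 1 4957/5000
2 2 9767/10000
3 3 1887/2000
4 4 572/625
5 5 8689/10000
DF(2y) is solved at step 2

step 1 [1y] bond c/1=1/100: DF=(500657/500000 − 1/100·(0))/(1+1/100) = 4957/5000 ≈ 0.991400
step 2 [2y] swap r/1=233/19681: DF=(1 − 233/19681·(0.991400))/(1+233/19681) = 9767/10000 ≈ 0.976700
step 3 [3y] swap r/1=565/29116: DF=(1 − 565/29116·(0.991400+0.976700))/(1+565/29116) = 1887/2000 ≈ 0.943500
step 4 [4y] bond c/1=7/80: DF=(250009/200000 − 7/80·(0.991400+0.976700+0.943500))/(1+7/80) = 572/625 ≈ 0.915200
step 5 [5y] zero: DF = P = 8689/10000 ≈ 0.868900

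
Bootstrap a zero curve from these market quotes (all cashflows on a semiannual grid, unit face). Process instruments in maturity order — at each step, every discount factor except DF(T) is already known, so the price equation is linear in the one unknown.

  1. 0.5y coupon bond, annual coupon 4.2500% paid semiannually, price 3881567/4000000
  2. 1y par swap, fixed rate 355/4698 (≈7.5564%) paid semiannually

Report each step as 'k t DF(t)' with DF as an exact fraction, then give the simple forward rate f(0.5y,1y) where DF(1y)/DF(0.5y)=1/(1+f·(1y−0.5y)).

1 1/2 4751/5000
2 1 929/1000
f(0.5y,1y) = ((4751/5000)/(929/1000) − 1)/(1/2) = 212/4645 ≈ 4.5640%

step 1 [0.5y] bond c/2=17/800: DF=(3881567/4000000 − 17/800·(0))/(1+17/800) = 4751/5000 ≈ 0.950200
step 2 [1y] swap r/2=355/9396: DF=(1 − 355/9396·(0.950200))/(1+355/9396) = 929/1000 ≈ 0.929000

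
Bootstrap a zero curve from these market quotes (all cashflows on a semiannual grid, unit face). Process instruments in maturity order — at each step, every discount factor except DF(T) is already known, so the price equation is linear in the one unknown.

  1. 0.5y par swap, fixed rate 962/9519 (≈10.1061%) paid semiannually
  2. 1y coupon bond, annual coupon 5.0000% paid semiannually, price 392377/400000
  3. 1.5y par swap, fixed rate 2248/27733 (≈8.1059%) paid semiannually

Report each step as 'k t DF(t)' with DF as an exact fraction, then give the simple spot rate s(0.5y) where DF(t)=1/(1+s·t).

step 1 [0.5y] swap r/2=481/9519: DF=(1 − 481/9519·(0))/(1+481/9519) = 9519/10000 ≈ 0.951900
step 2 [1y] bond c/2=1/40: DF=(392377/400000 − 1/40·(0.951900))/(1+1/40) = 4669/5000 ≈ 0.933800
step 3 [1.5y] swap r/2=1124/27733: DF=(1 − 1124/27733·(0.951900+0.933800))/(1+1124/27733) = 2219/2500 ≈ 0.887600

1 1/2 9519/10000
2 1 4669/5000
3 3/2 2219/2500
s(0.5y) = (1/(9519/10000) − 1)/(1/2) = 962/9519 ≈ 10.1061%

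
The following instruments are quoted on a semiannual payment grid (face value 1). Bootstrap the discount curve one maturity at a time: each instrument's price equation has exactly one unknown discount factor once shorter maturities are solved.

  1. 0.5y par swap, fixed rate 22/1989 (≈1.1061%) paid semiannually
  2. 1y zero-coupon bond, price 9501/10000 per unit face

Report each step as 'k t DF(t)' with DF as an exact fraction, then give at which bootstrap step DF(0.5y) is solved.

step 1 [0.5y] swap r/2=11/1989: DF=(1 − 11/1989·(0))/(1+11/1989) = 1989/2000 ≈ 0.994500
step 2 [1y] zero: DF = P = 9501/10000 ≈ 0.950100

1 1/2 1989/2000
2 1 9501/10000
DF(0.5y) is solved at step 1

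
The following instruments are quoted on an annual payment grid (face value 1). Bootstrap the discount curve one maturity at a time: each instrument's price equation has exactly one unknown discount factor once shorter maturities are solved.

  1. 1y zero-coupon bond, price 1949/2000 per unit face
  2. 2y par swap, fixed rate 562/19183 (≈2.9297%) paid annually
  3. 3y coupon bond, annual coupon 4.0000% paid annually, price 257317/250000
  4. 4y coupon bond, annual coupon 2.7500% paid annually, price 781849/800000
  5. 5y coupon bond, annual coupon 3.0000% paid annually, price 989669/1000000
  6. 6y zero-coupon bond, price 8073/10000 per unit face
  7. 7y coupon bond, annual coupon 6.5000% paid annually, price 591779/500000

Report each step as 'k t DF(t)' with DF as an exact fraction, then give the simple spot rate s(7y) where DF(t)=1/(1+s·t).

step 1 [1y] zero: DF = P = 1949/2000 ≈ 0.974500
step 2 [2y] swap r/1=562/19183: DF=(1 − 562/19183·(0.974500))/(1+562/19183) = 4719/5000 ≈ 0.943800
step 3 [3y] bond c/1=1/25: DF=(257317/250000 − 1/25·(0.974500+0.943800))/(1+1/25) = 9159/10000 ≈ 0.915900
step 4 [4y] bond c/1=11/400: DF=(781849/800000 − 11/400·(0.974500+0.943800+0.915900))/(1+11/400) = 8753/10000 ≈ 0.875300
step 5 [5y] bond c/1=3/100: DF=(989669/1000000 − 3/100·(0.974500+0.943800+0.915900+0.875300))/(1+3/100) = 533/625 ≈ 0.852800
step 6 [6y] zero: DF = P = 8073/10000 ≈ 0.807300
step 7 [7y] bond c/1=13/200: DF=(591779/500000 − 13/200·(0.974500+0.943800+0.915900+0.875300+0.852800+0.807300))/(1+13/200) = 1959/2500 ≈ 0.783600

1 1 1949/2000
2 2 4719/5000
3 3 9159/10000
4 4 8753/10000
5 5 533/625
6 6 8073/10000
7 7 1959/2500
s(7y) = (1/(1959/2500) − 1)/(7) = 541/13713 ≈ 3.9452%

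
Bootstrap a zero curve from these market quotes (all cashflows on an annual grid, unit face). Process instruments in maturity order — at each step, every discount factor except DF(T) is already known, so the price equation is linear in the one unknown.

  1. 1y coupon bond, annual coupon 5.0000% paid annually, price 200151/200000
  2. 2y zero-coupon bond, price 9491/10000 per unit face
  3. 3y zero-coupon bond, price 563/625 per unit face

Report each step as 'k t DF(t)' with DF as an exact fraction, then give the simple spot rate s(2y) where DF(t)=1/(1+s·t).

step 1 [1y] bond c/1=1/20: DF=(200151/200000 − 1/20·(0))/(1+1/20) = 9531/10000 ≈ 0.953100
step 2 [2y] zero: DF = P = 9491/10000 ≈ 0.949100
step 3 [3y] zero: DF = P = 563/625 ≈ 0.900800

1 1 9531/10000
2 2 9491/10000
3 3 563/625
s(2y) = (1/(9491/10000) − 1)/(2) = 509/18982 ≈ 2.6815%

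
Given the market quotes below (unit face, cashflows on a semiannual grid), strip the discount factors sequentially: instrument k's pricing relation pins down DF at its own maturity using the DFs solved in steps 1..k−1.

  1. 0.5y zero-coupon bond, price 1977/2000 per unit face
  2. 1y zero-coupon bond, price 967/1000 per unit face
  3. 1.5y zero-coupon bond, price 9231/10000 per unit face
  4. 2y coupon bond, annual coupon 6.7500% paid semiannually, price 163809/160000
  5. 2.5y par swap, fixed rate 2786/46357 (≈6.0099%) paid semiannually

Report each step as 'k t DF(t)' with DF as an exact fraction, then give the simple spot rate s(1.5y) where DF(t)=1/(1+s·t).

1 1/2 1977/2000
2 1 967/1000
3 3/2 9231/10000
4 2 2241/2500
5 5/2 8607/10000
s(1.5y) = (1/(9231/10000) − 1)/(3/2) = 1538/27693 ≈ 5.5538%

step 1 [0.5y] zero: DF = P = 1977/2000 ≈ 0.988500
step 2 [1y] zero: DF = P = 967/1000 ≈ 0.967000
step 3 [1.5y] zero: DF = P = 9231/10000 ≈ 0.923100
step 4 [2y] bond c/2=27/800: DF=(163809/160000 − 27/800·(0.988500+0.967000+0.923100))/(1+27/800) = 2241/2500 ≈ 0.896400
step 5 [2.5y] swap r/2=1393/46357: DF=(1 − 1393/46357·(0.988500+0.967000+0.923100+0.896400))/(1+1393/46357) = 8607/10000 ≈ 0.860700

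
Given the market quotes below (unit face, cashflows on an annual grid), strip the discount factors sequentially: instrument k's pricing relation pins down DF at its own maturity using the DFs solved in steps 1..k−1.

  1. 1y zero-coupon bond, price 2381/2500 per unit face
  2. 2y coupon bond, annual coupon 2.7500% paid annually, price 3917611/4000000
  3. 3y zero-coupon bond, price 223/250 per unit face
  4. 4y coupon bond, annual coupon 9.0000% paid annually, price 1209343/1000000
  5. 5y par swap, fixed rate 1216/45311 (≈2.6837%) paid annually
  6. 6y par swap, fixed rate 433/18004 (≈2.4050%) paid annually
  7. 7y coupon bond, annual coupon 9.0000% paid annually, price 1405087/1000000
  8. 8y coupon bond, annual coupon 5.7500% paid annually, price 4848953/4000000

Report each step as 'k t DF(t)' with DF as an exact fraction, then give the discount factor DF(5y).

step 1 [1y] zero: DF = P = 2381/2500 ≈ 0.952400
step 2 [2y] bond c/1=11/400: DF=(3917611/4000000 − 11/400·(0.952400))/(1+11/400) = 9277/10000 ≈ 0.927700
step 3 [3y] zero: DF = P = 223/250 ≈ 0.892000
step 4 [4y] bond c/1=9/100: DF=(1209343/1000000 − 9/100·(0.952400+0.927700+0.892000))/(1+9/100) = 4403/5000 ≈ 0.880600
step 5 [5y] swap r/1=1216/45311: DF=(1 − 1216/45311·(0.952400+0.927700+0.892000+0.880600))/(1+1216/45311) = 549/625 ≈ 0.878400
step 6 [6y] swap r/1=433/18004: DF=(1 − 433/18004·(0.952400+0.927700+0.892000+0.880600+0.878400))/(1+433/18004) = 8701/10000 ≈ 0.870100
step 7 [7y] bond c/1=9/100: DF=(1405087/1000000 − 9/100·(0.952400+0.927700+0.892000+0.880600+0.878400+0.870100))/(1+9/100) = 8431/10000 ≈ 0.843100
step 8 [8y] bond c/1=23/400: DF=(4848953/4000000 − 23/400·(0.952400+0.927700+0.892000+0.880600+0.878400+0.870100+0.843100))/(1+23/400) = 2017/2500 ≈ 0.806800

1 1 2381/2500
2 2 9277/10000
3 3 223/250
4 4 4403/5000
5 5 549/625
6 6 8701/10000
7 7 8431/10000
8 8 2017/2500
DF(5y) = 549/625 ≈ 0.878400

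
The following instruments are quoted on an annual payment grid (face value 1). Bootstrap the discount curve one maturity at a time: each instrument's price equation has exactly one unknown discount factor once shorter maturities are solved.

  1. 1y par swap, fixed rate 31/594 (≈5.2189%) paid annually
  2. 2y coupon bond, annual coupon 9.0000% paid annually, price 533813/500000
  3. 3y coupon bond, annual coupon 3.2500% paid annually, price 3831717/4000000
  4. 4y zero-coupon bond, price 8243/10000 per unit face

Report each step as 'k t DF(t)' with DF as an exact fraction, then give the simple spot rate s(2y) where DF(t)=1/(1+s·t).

step 1 [1y] swap r/1=31/594: DF=(1 − 31/594·(0))/(1+31/594) = 594/625 ≈ 0.950400
step 2 [2y] bond c/1=9/100: DF=(533813/500000 − 9/100·(0.950400))/(1+9/100) = 901/1000 ≈ 0.901000
step 3 [3y] bond c/1=13/400: DF=(3831717/4000000 − 13/400·(0.950400+0.901000))/(1+13/400) = 1739/2000 ≈ 0.869500
step 4 [4y] zero: DF = P = 8243/10000 ≈ 0.824300

1 1 594/625
2 2 901/1000
3 3 1739/2000
4 4 8243/10000
s(2y) = (1/(901/1000) − 1)/(2) = 99/1802 ≈ 5.4939%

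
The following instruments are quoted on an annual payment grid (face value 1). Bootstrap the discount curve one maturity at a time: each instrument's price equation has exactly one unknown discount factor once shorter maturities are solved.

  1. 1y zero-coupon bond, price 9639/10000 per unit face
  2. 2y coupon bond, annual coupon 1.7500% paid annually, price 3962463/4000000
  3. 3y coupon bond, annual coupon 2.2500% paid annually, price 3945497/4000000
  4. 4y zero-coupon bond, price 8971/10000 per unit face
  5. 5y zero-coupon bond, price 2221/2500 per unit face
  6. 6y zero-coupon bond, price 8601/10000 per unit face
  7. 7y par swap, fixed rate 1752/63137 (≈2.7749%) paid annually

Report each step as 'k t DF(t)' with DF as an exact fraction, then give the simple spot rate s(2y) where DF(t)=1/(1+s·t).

1 1 9639/10000
2 2 957/1000
3 3 1153/1250
4 4 8971/10000
5 5 2221/2500
6 6 8601/10000
7 7 1031/1250
s(2y) = (1/(957/1000) − 1)/(2) = 43/1914 ≈ 2.2466%

step 1 [1y] zero: DF = P = 9639/10000 ≈ 0.963900
step 2 [2y] bond c/1=7/400: DF=(3962463/4000000 − 7/400·(0.963900))/(1+7/400) = 957/1000 ≈ 0.957000
step 3 [3y] bond c/1=9/400: DF=(3945497/4000000 − 9/400·(0.963900+0.957000))/(1+9/400) = 1153/1250 ≈ 0.922400
step 4 [4y] zero: DF = P = 8971/10000 ≈ 0.897100
step 5 [5y] zero: DF = P = 2221/2500 ≈ 0.888400
step 6 [6y] zero: DF = P = 8601/10000 ≈ 0.860100
step 7 [7y] swap r/1=1752/63137: DF=(1 − 1752/63137·(0.963900+0.957000+0.922400+0.897100+0.888400+0.860100))/(1+1752/63137) = 1031/1250 ≈ 0.824800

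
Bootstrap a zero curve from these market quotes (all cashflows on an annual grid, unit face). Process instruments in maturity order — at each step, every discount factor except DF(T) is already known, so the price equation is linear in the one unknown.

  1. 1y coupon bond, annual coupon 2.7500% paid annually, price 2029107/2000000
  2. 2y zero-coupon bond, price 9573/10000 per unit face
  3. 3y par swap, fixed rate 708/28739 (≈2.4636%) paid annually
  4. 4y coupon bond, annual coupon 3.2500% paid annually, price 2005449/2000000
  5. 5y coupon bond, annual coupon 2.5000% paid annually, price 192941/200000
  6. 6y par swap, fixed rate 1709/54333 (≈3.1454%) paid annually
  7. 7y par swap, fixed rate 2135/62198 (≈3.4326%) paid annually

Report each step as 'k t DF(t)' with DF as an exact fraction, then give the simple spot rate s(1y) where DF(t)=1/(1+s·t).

1 1 4937/5000
2 2 9573/10000
3 3 2323/2500
4 4 8807/10000
5 5 531/625
6 6 8291/10000
7 7 1573/2000
s(1y) = (1/(4937/5000) − 1)/(1) = 63/4937 ≈ 1.2761%

step 1 [1y] bond c/1=11/400: DF=(2029107/2000000 − 11/400·(0))/(1+11/400) = 4937/5000 ≈ 0.987400
step 2 [2y] zero: DF = P = 9573/10000 ≈ 0.957300
step 3 [3y] swap r/1=708/28739: DF=(1 − 708/28739·(0.987400+0.957300))/(1+708/28739) = 2323/2500 ≈ 0.929200
step 4 [4y] bond c/1=13/400: DF=(2005449/2000000 − 13/400·(0.987400+0.957300+0.929200))/(1+13/400) = 8807/10000 ≈ 0.880700
step 5 [5y] bond c/1=1/40: DF=(192941/200000 − 1/40·(0.987400+0.957300+0.929200+0.880700))/(1+1/40) = 531/625 ≈ 0.849600
step 6 [6y] swap r/1=1709/54333: DF=(1 − 1709/54333·(0.987400+0.957300+0.929200+0.880700+0.849600))/(1+1709/54333) = 8291/10000 ≈ 0.829100
step 7 [7y] swap r/1=2135/62198: DF=(1 − 2135/62198·(0.987400+0.957300+0.929200+0.880700+0.849600+0.829100))/(1+2135/62198) = 1573/2000 ≈ 0.786500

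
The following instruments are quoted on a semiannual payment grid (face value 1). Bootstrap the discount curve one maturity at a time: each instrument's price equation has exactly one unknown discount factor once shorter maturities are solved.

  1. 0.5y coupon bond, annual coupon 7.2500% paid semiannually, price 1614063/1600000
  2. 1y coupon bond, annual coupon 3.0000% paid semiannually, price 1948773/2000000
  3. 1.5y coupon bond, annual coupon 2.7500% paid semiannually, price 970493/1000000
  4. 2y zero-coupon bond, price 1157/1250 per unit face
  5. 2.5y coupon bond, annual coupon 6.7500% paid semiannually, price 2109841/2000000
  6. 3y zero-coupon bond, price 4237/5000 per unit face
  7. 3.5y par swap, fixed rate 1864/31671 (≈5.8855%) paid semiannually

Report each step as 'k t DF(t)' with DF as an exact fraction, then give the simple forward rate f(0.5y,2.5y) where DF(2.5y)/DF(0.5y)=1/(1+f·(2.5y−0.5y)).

step 1 [0.5y] bond c/2=29/800: DF=(1614063/1600000 − 29/800·(0))/(1+29/800) = 1947/2000 ≈ 0.973500
step 2 [1y] bond c/2=3/200: DF=(1948773/2000000 − 3/200·(0.973500))/(1+3/200) = 591/625 ≈ 0.945600
step 3 [1.5y] bond c/2=11/800: DF=(970493/1000000 − 11/800·(0.973500+0.945600))/(1+11/800) = 9313/10000 ≈ 0.931300
step 4 [2y] zero: DF = P = 1157/1250 ≈ 0.925600
step 5 [2.5y] bond c/2=27/800: DF=(2109841/2000000 − 27/800·(0.973500+0.945600+0.931300+0.925600))/(1+27/800) = 2243/2500 ≈ 0.897200
step 6 [3y] zero: DF = P = 4237/5000 ≈ 0.847400
step 7 [3.5y] swap r/2=932/31671: DF=(1 − 932/31671·(0.973500+0.945600+0.931300+0.925600+0.897200+0.847400))/(1+932/31671) = 1017/1250 ≈ 0.813600

1 1/2 1947/2000
2 1 591/625
3 3/2 9313/10000
4 2 1157/1250
5 5/2 2243/2500
6 3 4237/5000
7 7/2 1017/1250
f(0.5y,2.5y) = ((1947/2000)/(2243/2500) − 1)/(2) = 763/17944 ≈ 4.2521%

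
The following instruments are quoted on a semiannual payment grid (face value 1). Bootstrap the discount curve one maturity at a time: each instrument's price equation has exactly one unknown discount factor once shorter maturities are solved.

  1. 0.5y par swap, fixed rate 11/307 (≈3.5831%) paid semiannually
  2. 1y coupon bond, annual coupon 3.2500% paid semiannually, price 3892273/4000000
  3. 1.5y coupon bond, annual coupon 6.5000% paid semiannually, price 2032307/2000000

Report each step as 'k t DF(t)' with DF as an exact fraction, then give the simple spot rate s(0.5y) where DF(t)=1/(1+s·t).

1 1/2 614/625
2 1 4709/5000
3 3/2 2309/2500
s(0.5y) = (1/(614/625) − 1)/(1/2) = 11/307 ≈ 3.5831%

step 1 [0.5y] swap r/2=11/614: DF=(1 − 11/614·(0))/(1+11/614) = 614/625 ≈ 0.982400
step 2 [1y] bond c/2=13/800: DF=(3892273/4000000 − 13/800·(0.982400))/(1+13/800) = 4709/5000 ≈ 0.941800
step 3 [1.5y] bond c/2=13/400: DF=(2032307/2000000 − 13/400·(0.982400+0.941800))/(1+13/400) = 2309/2500 ≈ 0.923600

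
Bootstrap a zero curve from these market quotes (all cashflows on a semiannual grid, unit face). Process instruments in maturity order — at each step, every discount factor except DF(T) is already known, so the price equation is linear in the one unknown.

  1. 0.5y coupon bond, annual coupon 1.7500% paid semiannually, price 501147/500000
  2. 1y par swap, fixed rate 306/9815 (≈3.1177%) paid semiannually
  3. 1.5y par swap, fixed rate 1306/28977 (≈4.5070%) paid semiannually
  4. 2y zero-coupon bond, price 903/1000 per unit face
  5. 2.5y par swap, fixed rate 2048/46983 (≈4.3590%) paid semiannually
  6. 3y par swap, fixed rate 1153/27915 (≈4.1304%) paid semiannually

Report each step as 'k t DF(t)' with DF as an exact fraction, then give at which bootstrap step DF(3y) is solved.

step 1 [0.5y] bond c/2=7/800: DF=(501147/500000 − 7/800·(0))/(1+7/800) = 621/625 ≈ 0.993600
step 2 [1y] swap r/2=153/9815: DF=(1 − 153/9815·(0.993600))/(1+153/9815) = 4847/5000 ≈ 0.969400
step 3 [1.5y] swap r/2=653/28977: DF=(1 − 653/28977·(0.993600+0.969400))/(1+653/28977) = 9347/10000 ≈ 0.934700
step 4 [2y] zero: DF = P = 903/1000 ≈ 0.903000
step 5 [2.5y] swap r/2=1024/46983: DF=(1 − 1024/46983·(0.993600+0.969400+0.934700+0.903000))/(1+1024/46983) = 561/625 ≈ 0.897600
step 6 [3y] swap r/2=1153/55830: DF=(1 − 1153/55830·(0.993600+0.969400+0.934700+0.903000+0.897600))/(1+1153/55830) = 8847/10000 ≈ 0.884700

1 1/2 621/625
2 1 4847/5000
3 3/2 9347/10000
4 2 903/1000
5 5/2 561/625
6 3 8847/10000
DF(3y) is solved at step 6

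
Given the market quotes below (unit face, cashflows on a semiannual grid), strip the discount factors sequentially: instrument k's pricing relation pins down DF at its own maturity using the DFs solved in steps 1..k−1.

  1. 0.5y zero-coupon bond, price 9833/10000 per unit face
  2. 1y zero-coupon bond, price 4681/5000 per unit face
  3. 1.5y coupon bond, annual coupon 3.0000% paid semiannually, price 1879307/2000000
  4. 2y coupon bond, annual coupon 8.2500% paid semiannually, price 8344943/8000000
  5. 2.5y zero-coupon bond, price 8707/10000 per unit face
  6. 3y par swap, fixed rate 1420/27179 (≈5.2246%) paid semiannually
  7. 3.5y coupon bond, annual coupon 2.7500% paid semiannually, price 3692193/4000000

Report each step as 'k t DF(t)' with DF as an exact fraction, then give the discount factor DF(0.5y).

1 1/2 9833/10000
2 1 4681/5000
3 3/2 4487/5000
4 2 4451/5000
5 5/2 8707/10000
6 3 429/500
7 7/2 523/625
DF(0.5y) = 9833/10000 ≈ 0.983300

step 1 [0.5y] zero: DF = P = 9833/10000 ≈ 0.983300
step 2 [1y] zero: DF = P = 4681/5000 ≈ 0.936200
step 3 [1.5y] bond c/2=3/200: DF=(1879307/2000000 − 3/200·(0.983300+0.936200))/(1+3/200) = 4487/5000 ≈ 0.897400
step 4 [2y] bond c/2=33/800: DF=(8344943/8000000 − 33/800·(0.983300+0.936200+0.897400))/(1+33/800) = 4451/5000 ≈ 0.890200
step 5 [2.5y] zero: DF = P = 8707/10000 ≈ 0.870700
step 6 [3y] swap r/2=710/27179: DF=(1 − 710/27179·(0.983300+0.936200+0.897400+0.890200+0.870700))/(1+710/27179) = 429/500 ≈ 0.858000
step 7 [3.5y] bond c/2=11/800: DF=(3692193/4000000 − 11/800·(0.983300+0.936200+0.897400+0.890200+0.870700+0.858000))/(1+11/800) = 523/625 ≈ 0.836800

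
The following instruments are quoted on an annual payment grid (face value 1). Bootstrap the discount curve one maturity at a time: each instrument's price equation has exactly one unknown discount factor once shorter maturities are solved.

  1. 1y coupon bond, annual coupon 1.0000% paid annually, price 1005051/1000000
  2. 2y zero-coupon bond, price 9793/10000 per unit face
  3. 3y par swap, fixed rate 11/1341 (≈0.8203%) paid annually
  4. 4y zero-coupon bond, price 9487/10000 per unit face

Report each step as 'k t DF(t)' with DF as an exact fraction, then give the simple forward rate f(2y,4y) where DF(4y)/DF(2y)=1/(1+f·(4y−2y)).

step 1 [1y] bond c/1=1/100: DF=(1005051/1000000 − 1/100·(0))/(1+1/100) = 9951/10000 ≈ 0.995100
step 2 [2y] zero: DF = P = 9793/10000 ≈ 0.979300
step 3 [3y] swap r/1=11/1341: DF=(1 − 11/1341·(0.995100+0.979300))/(1+11/1341) = 4879/5000 ≈ 0.975800
step 4 [4y] zero: DF = P = 9487/10000 ≈ 0.948700

1 1 9951/10000
2 2 9793/10000
3 3 4879/5000
4 4 9487/10000
f(2y,4y) = ((9793/10000)/(9487/10000) − 1)/(2) = 153/9487 ≈ 1.6127%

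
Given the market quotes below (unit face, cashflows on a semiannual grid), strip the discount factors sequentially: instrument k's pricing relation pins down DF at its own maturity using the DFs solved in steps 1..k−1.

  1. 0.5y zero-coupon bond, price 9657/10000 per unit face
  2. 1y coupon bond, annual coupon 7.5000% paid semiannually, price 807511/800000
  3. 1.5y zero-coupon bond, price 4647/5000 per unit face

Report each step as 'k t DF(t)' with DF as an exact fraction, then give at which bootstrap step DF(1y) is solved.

1 1/2 9657/10000
2 1 469/500
3 3/2 4647/5000
DF(1y) is solved at step 2

step 1 [0.5y] zero: DF = P = 9657/10000 ≈ 0.965700
step 2 [1y] bond c/2=3/80: DF=(807511/800000 − 3/80·(0.965700))/(1+3/80) = 469/500 ≈ 0.938000
step 3 [1.5y] zero: DF = P = 4647/5000 ≈ 0.929400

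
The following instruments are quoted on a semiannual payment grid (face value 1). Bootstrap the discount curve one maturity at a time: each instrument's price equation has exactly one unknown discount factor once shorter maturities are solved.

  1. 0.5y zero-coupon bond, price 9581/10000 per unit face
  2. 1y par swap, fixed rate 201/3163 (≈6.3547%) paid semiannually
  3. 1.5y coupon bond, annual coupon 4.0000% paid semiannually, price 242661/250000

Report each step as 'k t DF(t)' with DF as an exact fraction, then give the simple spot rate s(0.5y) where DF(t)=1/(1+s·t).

step 1 [0.5y] zero: DF = P = 9581/10000 ≈ 0.958100
step 2 [1y] swap r/2=201/6326: DF=(1 − 201/6326·(0.958100))/(1+201/6326) = 9397/10000 ≈ 0.939700
step 3 [1.5y] bond c/2=1/50: DF=(242661/250000 − 1/50·(0.958100+0.939700))/(1+1/50) = 1143/1250 ≈ 0.914400

1 1/2 9581/10000
2 1 9397/10000
3 3/2 1143/1250
s(0.5y) = (1/(9581/10000) − 1)/(1/2) = 838/9581 ≈ 8.7465%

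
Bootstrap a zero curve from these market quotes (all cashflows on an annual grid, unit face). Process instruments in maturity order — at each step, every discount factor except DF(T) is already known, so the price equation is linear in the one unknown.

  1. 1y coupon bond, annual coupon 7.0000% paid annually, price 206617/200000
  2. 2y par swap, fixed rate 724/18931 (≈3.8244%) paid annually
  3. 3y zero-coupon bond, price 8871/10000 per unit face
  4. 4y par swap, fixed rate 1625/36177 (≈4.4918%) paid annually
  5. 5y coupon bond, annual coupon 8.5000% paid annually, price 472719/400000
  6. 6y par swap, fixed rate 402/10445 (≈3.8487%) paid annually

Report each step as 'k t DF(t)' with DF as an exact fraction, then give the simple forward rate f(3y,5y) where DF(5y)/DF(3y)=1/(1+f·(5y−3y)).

1 1 1931/2000
2 2 2319/2500
3 3 8871/10000
4 4 67/80
5 5 4029/5000
6 6 799/1000
f(3y,5y) = ((8871/10000)/(4029/5000) − 1)/(2) = 271/5372 ≈ 5.0447%

step 1 [1y] bond c/1=7/100: DF=(206617/200000 − 7/100·(0))/(1+7/100) = 1931/2000 ≈ 0.965500
step 2 [2y] swap r/1=724/18931: DF=(1 − 724/18931·(0.965500))/(1+724/18931) = 2319/2500 ≈ 0.927600
step 3 [3y] zero: DF = P = 8871/10000 ≈ 0.887100
step 4 [4y] swap r/1=1625/36177: DF=(1 − 1625/36177·(0.965500+0.927600+0.887100))/(1+1625/36177) = 67/80 ≈ 0.837500
step 5 [5y] bond c/1=17/200: DF=(472719/400000 − 17/200·(0.965500+0.927600+0.887100+0.837500))/(1+17/200) = 4029/5000 ≈ 0.805800
step 6 [6y] swap r/1=402/10445: DF=(1 − 402/10445·(0.965500+0.927600+0.887100+0.837500+0.805800))/(1+402/10445) = 799/1000 ≈ 0.799000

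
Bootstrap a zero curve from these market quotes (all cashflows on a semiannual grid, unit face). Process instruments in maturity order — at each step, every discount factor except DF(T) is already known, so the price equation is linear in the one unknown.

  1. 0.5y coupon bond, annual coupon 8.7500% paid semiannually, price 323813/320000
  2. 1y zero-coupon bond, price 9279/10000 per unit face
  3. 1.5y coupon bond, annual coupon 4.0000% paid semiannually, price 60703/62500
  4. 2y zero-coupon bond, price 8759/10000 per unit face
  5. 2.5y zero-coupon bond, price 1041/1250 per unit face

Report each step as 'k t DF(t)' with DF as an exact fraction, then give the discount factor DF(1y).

1 1/2 1939/2000
2 1 9279/10000
3 3/2 183/200
4 2 8759/10000
5 5/2 1041/1250
DF(1y) = 9279/10000 ≈ 0.927900

step 1 [0.5y] bond c/2=7/160: DF=(323813/320000 − 7/160·(0))/(1+7/160) = 1939/2000 ≈ 0.969500
step 2 [1y] zero: DF = P = 9279/10000 ≈ 0.927900
step 3 [1.5y] bond c/2=1/50: DF=(60703/62500 − 1/50·(0.969500+0.927900))/(1+1/50) = 183/200 ≈ 0.915000
step 4 [2y] zero: DF = P = 8759/10000 ≈ 0.875900
step 5 [2.5y] zero: DF = P = 1041/1250 ≈ 0.832800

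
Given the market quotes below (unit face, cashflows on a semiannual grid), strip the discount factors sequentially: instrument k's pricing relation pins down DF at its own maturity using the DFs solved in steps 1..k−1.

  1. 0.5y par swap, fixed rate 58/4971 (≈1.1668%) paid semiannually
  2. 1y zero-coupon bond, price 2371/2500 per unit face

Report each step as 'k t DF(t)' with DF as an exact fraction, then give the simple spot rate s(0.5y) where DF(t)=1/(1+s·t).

step 1 [0.5y] swap r/2=29/4971: DF=(1 − 29/4971·(0))/(1+29/4971) = 4971/5000 ≈ 0.994200
step 2 [1y] zero: DF = P = 2371/2500 ≈ 0.948400

1 1/2 4971/5000
2 1 2371/2500
s(0.5y) = (1/(4971/5000) − 1)/(1/2) = 58/4971 ≈ 1.1668%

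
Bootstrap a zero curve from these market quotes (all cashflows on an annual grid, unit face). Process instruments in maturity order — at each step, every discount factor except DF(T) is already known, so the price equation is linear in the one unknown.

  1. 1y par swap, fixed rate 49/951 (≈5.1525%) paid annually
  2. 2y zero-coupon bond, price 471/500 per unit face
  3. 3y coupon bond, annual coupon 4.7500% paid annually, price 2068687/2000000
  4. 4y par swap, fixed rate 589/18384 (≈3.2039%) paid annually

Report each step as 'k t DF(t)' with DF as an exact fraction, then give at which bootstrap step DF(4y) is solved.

1 1 951/1000
2 2 471/500
3 3 1127/1250
4 4 4411/5000
DF(4y) is solved at step 4

step 1 [1y] swap r/1=49/951: DF=(1 − 49/951·(0))/(1+49/951) = 951/1000 ≈ 0.951000
step 2 [2y] zero: DF = P = 471/500 ≈ 0.942000
step 3 [3y] bond c/1=19/400: DF=(2068687/2000000 − 19/400·(0.951000+0.942000))/(1+19/400) = 1127/1250 ≈ 0.901600
step 4 [4y] swap r/1=589/18384: DF=(1 − 589/18384·(0.951000+0.942000+0.901600))/(1+589/18384) = 4411/5000 ≈ 0.882200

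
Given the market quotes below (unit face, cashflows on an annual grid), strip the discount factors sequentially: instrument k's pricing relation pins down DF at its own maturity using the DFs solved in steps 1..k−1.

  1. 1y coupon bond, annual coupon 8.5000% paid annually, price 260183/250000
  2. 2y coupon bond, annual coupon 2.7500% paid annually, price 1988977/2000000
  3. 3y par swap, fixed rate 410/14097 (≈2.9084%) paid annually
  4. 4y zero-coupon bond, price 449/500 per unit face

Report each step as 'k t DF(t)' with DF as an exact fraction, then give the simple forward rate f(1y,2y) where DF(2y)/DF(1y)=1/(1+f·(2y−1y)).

1 1 1199/1250
2 2 4711/5000
3 3 459/500
4 4 449/500
f(1y,2y) = ((1199/1250)/(4711/5000) − 1)/(1) = 85/4711 ≈ 1.8043%

step 1 [1y] bond c/1=17/200: DF=(260183/250000 − 17/200·(0))/(1+17/200) = 1199/1250 ≈ 0.959200
step 2 [2y] bond c/1=11/400: DF=(1988977/2000000 − 11/400·(0.959200))/(1+11/400) = 4711/5000 ≈ 0.942200
step 3 [3y] swap r/1=410/14097: DF=(1 − 410/14097·(0.959200+0.942200))/(1+410/14097) = 459/500 ≈ 0.918000
step 4 [4y] zero: DF = P = 449/500 ≈ 0.898000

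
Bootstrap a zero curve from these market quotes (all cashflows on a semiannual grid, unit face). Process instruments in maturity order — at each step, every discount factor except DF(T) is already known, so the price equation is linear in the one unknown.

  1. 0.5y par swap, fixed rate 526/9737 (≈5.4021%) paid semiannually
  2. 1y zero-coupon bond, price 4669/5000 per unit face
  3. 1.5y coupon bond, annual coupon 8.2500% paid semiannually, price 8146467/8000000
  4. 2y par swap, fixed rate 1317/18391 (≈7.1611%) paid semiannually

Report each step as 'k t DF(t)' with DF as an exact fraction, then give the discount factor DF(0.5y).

1 1/2 9737/10000
2 1 4669/5000
3 3/2 564/625
4 2 8683/10000
DF(0.5y) = 9737/10000 ≈ 0.973700

step 1 [0.5y] swap r/2=263/9737: DF=(1 − 263/9737·(0))/(1+263/9737) = 9737/10000 ≈ 0.973700
step 2 [1y] zero: DF = P = 4669/5000 ≈ 0.933800
step 3 [1.5y] bond c/2=33/800: DF=(8146467/8000000 − 33/800·(0.973700+0.933800))/(1+33/800) = 564/625 ≈ 0.902400
step 4 [2y] swap r/2=1317/36782: DF=(1 − 1317/36782·(0.973700+0.933800+0.902400))/(1+1317/36782) = 8683/10000 ≈ 0.868300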